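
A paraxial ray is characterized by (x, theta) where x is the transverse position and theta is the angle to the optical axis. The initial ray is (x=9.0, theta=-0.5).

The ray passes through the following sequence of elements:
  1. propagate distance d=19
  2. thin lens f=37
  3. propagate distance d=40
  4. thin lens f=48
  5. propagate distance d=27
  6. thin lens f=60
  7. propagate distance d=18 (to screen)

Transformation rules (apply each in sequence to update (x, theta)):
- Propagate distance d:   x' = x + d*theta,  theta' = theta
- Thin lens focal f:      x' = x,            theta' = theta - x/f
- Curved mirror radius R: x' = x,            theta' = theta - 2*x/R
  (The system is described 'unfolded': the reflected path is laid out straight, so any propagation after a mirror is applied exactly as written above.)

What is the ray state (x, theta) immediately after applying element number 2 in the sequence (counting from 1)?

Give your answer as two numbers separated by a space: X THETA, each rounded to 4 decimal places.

Initial: x=9.0000 theta=-0.5000
After 1 (propagate distance d=19): x=-0.5000 theta=-0.5000
After 2 (thin lens f=37): x=-0.5000 theta=-18/37 (≈-0.4865)
Rounded to 4 decimal places: x = -0.5000, theta = -0.4865

Answer: -0.5000 -0.4865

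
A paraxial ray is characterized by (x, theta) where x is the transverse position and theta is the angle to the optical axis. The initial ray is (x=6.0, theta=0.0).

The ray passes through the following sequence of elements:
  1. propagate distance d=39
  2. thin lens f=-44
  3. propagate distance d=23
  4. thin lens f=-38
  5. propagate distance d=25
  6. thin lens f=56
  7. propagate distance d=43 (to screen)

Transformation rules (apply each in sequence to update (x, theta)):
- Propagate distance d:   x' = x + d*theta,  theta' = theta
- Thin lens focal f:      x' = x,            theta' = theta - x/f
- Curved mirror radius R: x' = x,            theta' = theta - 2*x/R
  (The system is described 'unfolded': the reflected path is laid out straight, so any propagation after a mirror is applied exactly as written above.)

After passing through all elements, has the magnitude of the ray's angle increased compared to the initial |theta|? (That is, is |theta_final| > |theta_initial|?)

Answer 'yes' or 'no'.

Answer: yes

Derivation:
Initial: x=6.0000 theta=0.0000
After 1 (propagate distance d=39): x=6.0000 theta=0.0000
After 2 (thin lens f=-44): x=6.0000 theta=3/22 (≈0.1364)
After 3 (propagate distance d=23): x=201/22 (≈9.1364) theta=3/22 (≈0.1364)
After 4 (thin lens f=-38): x=201/22 (≈9.1364) theta=315/836 (≈0.3768)
After 5 (propagate distance d=25): x=15513/836 (≈18.5562) theta=315/836 (≈0.3768)
After 6 (thin lens f=56): x=15513/836 (≈18.5562) theta=2127/46816 (≈0.0454)
After 7 (propagate distance d=43 (to screen)): x=960189/46816 (≈20.5098) theta=2127/46816 (≈0.0454)
|theta_initial|=0.0000 |theta_final|=2127/46816 (≈0.0454) -> increased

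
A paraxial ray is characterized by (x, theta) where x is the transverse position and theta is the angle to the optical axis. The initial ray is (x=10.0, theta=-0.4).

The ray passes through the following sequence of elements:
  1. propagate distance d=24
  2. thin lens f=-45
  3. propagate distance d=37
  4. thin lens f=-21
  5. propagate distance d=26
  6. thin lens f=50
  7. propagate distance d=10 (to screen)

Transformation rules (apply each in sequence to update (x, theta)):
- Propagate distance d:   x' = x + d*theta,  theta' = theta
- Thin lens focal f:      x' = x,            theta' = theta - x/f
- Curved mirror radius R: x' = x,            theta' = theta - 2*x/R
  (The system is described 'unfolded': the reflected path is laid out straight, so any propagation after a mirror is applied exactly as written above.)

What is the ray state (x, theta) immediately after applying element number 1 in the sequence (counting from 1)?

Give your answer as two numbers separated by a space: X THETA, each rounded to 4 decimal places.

Answer: 0.4000 -0.4000

Derivation:
Initial: x=10.0000 theta=-0.4000
After 1 (propagate distance d=24): x=0.4000 theta=-0.4000
Rounded to 4 decimal places: x = 0.4000, theta = -0.4000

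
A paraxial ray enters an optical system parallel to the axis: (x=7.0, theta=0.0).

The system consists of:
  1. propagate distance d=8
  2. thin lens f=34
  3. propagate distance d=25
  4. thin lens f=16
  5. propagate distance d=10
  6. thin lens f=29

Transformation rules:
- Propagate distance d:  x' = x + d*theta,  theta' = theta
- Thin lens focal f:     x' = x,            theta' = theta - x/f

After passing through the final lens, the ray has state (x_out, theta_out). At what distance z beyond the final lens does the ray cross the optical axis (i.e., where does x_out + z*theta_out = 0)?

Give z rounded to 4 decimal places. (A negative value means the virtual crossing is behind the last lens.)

Initial: x=7.0000 theta=0.0000
After 1 (propagate distance d=8): x=7.0000 theta=0.0000
After 2 (thin lens f=34): x=7.0000 theta=-7/34 (≈-0.2059)
After 3 (propagate distance d=25): x=63/34 (≈1.8529) theta=-7/34 (≈-0.2059)
After 4 (thin lens f=16): x=63/34 (≈1.8529) theta=-175/544 (≈-0.3217)
After 5 (propagate distance d=10): x=-371/272 (≈-1.3640) theta=-175/544 (≈-0.3217)
After 6 (thin lens f=29): x=-371/272 (≈-1.3640) theta=-4333/15776 (≈-0.2747)
z_focus = -x_out/theta_out = -(-371/272)/(-4333/15776) = -3074/619 ≈ -4.9661
Rounded to 4 decimal places: z = -4.9661

Answer: -4.9661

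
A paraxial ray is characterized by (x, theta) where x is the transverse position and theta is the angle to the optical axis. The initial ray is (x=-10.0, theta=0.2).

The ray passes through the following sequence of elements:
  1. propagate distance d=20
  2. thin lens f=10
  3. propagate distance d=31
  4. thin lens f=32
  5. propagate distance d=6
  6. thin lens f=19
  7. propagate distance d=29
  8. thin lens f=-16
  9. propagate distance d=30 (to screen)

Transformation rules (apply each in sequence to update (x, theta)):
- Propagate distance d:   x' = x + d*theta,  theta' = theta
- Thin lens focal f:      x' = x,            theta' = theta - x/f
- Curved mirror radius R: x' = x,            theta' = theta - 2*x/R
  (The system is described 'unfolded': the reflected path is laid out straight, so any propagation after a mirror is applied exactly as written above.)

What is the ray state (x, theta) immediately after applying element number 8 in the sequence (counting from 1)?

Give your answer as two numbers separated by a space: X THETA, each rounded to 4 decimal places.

Answer: -4.4033 -1.1193

Derivation:
Initial: x=-10.0000 theta=0.2000
After 1 (propagate distance d=20): x=-6.0000 theta=0.2000
After 2 (thin lens f=10): x=-6.0000 theta=0.8000
After 3 (propagate distance d=31): x=18.8000 theta=0.8000
After 4 (thin lens f=32): x=18.8000 theta=0.2125
After 5 (propagate distance d=6): x=20.0750 theta=0.2125
After 6 (thin lens f=19): x=20.0750 theta=-1283/1520 (≈-0.8441)
After 7 (propagate distance d=29): x=-6693/1520 (≈-4.4033) theta=-1283/1520 (≈-0.8441)
After 8 (thin lens f=-16): x=-6693/1520 (≈-4.4033) theta=-27221/24320 (≈-1.1193)
Rounded to 4 decimal places: x = -4.4033, theta = -1.1193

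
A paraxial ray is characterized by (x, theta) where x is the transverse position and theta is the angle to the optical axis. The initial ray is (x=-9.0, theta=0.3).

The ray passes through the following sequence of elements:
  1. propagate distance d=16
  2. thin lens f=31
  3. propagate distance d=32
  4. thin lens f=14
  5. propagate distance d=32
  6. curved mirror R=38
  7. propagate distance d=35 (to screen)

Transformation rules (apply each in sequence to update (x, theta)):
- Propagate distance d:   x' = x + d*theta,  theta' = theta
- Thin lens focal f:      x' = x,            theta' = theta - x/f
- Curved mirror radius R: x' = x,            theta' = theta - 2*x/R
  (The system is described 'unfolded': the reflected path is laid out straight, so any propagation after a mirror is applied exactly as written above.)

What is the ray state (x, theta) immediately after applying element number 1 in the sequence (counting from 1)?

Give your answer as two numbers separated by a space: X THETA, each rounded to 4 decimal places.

Initial: x=-9.0000 theta=0.3000
After 1 (propagate distance d=16): x=-4.2000 theta=0.3000
Rounded to 4 decimal places: x = -4.2000, theta = 0.3000

Answer: -4.2000 0.3000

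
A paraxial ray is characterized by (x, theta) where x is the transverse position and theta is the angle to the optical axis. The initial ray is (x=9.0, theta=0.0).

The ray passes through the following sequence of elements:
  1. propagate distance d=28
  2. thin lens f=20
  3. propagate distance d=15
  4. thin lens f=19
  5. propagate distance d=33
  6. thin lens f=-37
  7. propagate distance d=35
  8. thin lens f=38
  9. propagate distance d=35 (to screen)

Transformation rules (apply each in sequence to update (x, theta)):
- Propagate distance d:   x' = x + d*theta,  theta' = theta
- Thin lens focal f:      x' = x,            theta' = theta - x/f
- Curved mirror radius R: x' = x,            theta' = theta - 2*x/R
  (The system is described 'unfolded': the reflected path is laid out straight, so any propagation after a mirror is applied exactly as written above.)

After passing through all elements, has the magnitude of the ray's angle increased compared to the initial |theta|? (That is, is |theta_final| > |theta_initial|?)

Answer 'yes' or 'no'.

Initial: x=9.0000 theta=0.0000
After 1 (propagate distance d=28): x=9.0000 theta=0.0000
After 2 (thin lens f=20): x=9.0000 theta=-0.4500
After 3 (propagate distance d=15): x=2.2500 theta=-0.4500
After 4 (thin lens f=19): x=2.2500 theta=-54/95 (≈-0.5684)
After 5 (propagate distance d=33): x=-6273/380 (≈-16.5079) theta=-54/95 (≈-0.5684)
After 6 (thin lens f=-37): x=-6273/380 (≈-16.5079) theta=-2853/2812 (≈-1.0146)
After 7 (propagate distance d=35): x=-182844/3515 (≈-52.0182) theta=-2853/2812 (≈-1.0146)
After 8 (thin lens f=38): x=-182844/3515 (≈-52.0182) theta=94653/267140 (≈0.3543)
After 9 (propagate distance d=35 (to screen)): x=-10583289/267140 (≈-39.6170) theta=94653/267140 (≈0.3543)
|theta_initial|=0.0000 |theta_final|=94653/267140 (≈0.3543) -> increased

Answer: yes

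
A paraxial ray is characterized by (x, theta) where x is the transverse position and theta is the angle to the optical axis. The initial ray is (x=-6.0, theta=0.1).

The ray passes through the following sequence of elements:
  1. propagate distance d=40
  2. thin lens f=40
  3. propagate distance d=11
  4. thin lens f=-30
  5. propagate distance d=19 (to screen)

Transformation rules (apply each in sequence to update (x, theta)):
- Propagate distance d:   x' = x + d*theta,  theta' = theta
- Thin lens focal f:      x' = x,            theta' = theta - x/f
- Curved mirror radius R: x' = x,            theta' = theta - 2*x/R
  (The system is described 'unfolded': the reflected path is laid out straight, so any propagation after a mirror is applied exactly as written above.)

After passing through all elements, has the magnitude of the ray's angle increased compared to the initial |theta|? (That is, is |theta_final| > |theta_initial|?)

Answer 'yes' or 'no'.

Answer: yes

Derivation:
Initial: x=-6.0000 theta=0.1000
After 1 (propagate distance d=40): x=-2.0000 theta=0.1000
After 2 (thin lens f=40): x=-2.0000 theta=0.1500
After 3 (propagate distance d=11): x=-0.3500 theta=0.1500
After 4 (thin lens f=-30): x=-0.3500 theta=83/600 (≈0.1383)
After 5 (propagate distance d=19 (to screen)): x=1367/600 (≈2.2783) theta=83/600 (≈0.1383)
|theta_initial|=0.1000 |theta_final|=83/600 (≈0.1383) -> increased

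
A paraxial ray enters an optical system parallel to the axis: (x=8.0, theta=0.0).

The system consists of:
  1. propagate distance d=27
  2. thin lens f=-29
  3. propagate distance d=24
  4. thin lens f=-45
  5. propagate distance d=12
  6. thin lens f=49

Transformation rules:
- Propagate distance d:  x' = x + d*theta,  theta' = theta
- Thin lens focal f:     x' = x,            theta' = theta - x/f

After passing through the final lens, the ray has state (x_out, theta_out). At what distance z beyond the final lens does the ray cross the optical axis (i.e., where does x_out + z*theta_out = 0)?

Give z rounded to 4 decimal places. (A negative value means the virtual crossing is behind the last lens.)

Answer: -140.6035

Derivation:
Initial: x=8.0000 theta=0.0000
After 1 (propagate distance d=27): x=8.0000 theta=0.0000
After 2 (thin lens f=-29): x=8.0000 theta=8/29 (≈0.2759)
After 3 (propagate distance d=24): x=424/29 (≈14.6207) theta=8/29 (≈0.2759)
After 4 (thin lens f=-45): x=424/29 (≈14.6207) theta=784/1305 (≈0.6008)
After 5 (propagate distance d=12): x=9496/435 (≈21.8299) theta=784/1305 (≈0.6008)
After 6 (thin lens f=49): x=9496/435 (≈21.8299) theta=9928/63945 (≈0.1553)
z_focus = -x_out/theta_out = -(9496/435)/(9928/63945) = -174489/1241 ≈ -140.6035
Rounded to 4 decimal places: z = -140.6035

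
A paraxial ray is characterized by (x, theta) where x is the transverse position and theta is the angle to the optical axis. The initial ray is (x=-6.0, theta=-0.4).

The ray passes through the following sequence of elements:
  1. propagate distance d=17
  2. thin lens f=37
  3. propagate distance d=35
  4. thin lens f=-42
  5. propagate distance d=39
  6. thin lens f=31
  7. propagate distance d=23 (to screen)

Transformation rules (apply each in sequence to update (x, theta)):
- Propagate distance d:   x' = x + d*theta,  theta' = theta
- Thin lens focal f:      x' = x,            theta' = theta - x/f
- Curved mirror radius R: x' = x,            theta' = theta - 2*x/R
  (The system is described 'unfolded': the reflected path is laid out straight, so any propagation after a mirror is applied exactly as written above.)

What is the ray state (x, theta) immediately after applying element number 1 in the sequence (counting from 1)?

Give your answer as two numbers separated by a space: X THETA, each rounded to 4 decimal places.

Answer: -12.8000 -0.4000

Derivation:
Initial: x=-6.0000 theta=-0.4000
After 1 (propagate distance d=17): x=-12.8000 theta=-0.4000
Rounded to 4 decimal places: x = -12.8000, theta = -0.4000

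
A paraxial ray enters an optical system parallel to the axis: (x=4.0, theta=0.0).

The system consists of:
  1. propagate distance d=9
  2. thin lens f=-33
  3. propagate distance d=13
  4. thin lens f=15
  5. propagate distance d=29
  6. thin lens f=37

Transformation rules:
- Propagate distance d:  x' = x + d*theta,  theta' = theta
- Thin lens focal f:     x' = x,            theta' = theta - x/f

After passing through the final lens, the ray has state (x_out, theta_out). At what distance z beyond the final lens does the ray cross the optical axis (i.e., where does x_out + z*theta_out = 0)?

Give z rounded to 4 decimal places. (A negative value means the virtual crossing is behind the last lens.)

Answer: -8.2441

Derivation:
Initial: x=4.0000 theta=0.0000
After 1 (propagate distance d=9): x=4.0000 theta=0.0000
After 2 (thin lens f=-33): x=4.0000 theta=4/33 (≈0.1212)
After 3 (propagate distance d=13): x=184/33 (≈5.5758) theta=4/33 (≈0.1212)
After 4 (thin lens f=15): x=184/33 (≈5.5758) theta=-124/495 (≈-0.2505)
After 5 (propagate distance d=29): x=-76/45 (≈-1.6889) theta=-124/495 (≈-0.2505)
After 6 (thin lens f=37): x=-76/45 (≈-1.6889) theta=-3752/18315 (≈-0.2049)
z_focus = -x_out/theta_out = -(-76/45)/(-3752/18315) = -7733/938 ≈ -8.2441
Rounded to 4 decimal places: z = -8.2441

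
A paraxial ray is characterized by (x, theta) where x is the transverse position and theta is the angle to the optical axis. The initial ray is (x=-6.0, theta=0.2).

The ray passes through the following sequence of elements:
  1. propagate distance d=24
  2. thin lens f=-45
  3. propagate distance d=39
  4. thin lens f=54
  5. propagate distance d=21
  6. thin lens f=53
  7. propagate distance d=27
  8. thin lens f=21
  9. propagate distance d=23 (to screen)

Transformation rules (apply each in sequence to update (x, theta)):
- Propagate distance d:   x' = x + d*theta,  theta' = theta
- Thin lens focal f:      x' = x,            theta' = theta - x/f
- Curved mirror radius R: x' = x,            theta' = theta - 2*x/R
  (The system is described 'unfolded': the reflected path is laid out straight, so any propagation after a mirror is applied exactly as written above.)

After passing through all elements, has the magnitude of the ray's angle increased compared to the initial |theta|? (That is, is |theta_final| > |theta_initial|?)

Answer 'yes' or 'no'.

Answer: yes

Derivation:
Initial: x=-6.0000 theta=0.2000
After 1 (propagate distance d=24): x=-1.2000 theta=0.2000
After 2 (thin lens f=-45): x=-1.2000 theta=13/75 (≈0.1733)
After 3 (propagate distance d=39): x=5.5600 theta=13/75 (≈0.1733)
After 4 (thin lens f=54): x=5.5600 theta=19/270 (≈0.0704)
After 5 (propagate distance d=21): x=3167/450 (≈7.0378) theta=19/270 (≈0.0704)
After 6 (thin lens f=53): x=3167/450 (≈7.0378) theta=-2233/35775 (≈-0.0624)
After 7 (propagate distance d=27): x=127657/23850 (≈5.3525) theta=-2233/35775 (≈-0.0624)
After 8 (thin lens f=21): x=127657/23850 (≈5.3525) theta=-52973/166950 (≈-0.3173)
After 9 (propagate distance d=23 (to screen)): x=-10826/5565 (≈-1.9454) theta=-52973/166950 (≈-0.3173)
|theta_initial|=0.2000 |theta_final|=52973/166950 (≈0.3173) -> increased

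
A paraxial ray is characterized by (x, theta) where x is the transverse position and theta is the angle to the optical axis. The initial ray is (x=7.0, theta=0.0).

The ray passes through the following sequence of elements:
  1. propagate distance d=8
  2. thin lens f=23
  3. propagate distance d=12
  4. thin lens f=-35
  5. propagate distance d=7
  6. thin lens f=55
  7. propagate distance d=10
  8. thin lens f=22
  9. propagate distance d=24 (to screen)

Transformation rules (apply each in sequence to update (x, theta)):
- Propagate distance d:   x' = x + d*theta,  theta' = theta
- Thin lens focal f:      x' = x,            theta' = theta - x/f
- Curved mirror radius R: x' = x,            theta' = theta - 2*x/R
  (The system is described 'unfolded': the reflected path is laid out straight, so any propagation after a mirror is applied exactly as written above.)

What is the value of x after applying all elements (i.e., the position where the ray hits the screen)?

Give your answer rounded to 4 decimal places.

Answer: -5.7827

Derivation:
Initial: x=7.0000 theta=0.0000
After 1 (propagate distance d=8): x=7.0000 theta=0.0000
After 2 (thin lens f=23): x=7.0000 theta=-7/23 (≈-0.3043)
After 3 (propagate distance d=12): x=77/23 (≈3.3478) theta=-7/23 (≈-0.3043)
After 4 (thin lens f=-35): x=77/23 (≈3.3478) theta=-24/115 (≈-0.2087)
After 5 (propagate distance d=7): x=217/115 (≈1.8870) theta=-24/115 (≈-0.2087)
After 6 (thin lens f=55): x=217/115 (≈1.8870) theta=-1537/6325 (≈-0.2430)
After 7 (propagate distance d=10): x=-687/1265 (≈-0.5431) theta=-1537/6325 (≈-0.2430)
After 8 (thin lens f=22): x=-687/1265 (≈-0.5431) theta=-30379/139150 (≈-0.2183)
After 9 (propagate distance d=24 (to screen)): x=-402333/69575 (≈-5.7827) theta=-30379/139150 (≈-0.2183)
Rounded to 4 decimal places: x = -5.7827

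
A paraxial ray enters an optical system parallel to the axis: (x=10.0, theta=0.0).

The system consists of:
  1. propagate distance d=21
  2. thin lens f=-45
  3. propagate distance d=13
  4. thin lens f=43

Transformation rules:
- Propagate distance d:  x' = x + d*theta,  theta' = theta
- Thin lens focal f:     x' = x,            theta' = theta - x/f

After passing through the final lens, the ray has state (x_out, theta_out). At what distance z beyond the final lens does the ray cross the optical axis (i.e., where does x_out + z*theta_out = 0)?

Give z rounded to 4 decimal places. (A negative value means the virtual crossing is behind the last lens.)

Answer: 166.2667

Derivation:
Initial: x=10.0000 theta=0.0000
After 1 (propagate distance d=21): x=10.0000 theta=0.0000
After 2 (thin lens f=-45): x=10.0000 theta=2/9 (≈0.2222)
After 3 (propagate distance d=13): x=116/9 (≈12.8889) theta=2/9 (≈0.2222)
After 4 (thin lens f=43): x=116/9 (≈12.8889) theta=-10/129 (≈-0.0775)
z_focus = -x_out/theta_out = -(116/9)/(-10/129) = 2494/15 ≈ 166.2667
Rounded to 4 decimal places: z = 166.2667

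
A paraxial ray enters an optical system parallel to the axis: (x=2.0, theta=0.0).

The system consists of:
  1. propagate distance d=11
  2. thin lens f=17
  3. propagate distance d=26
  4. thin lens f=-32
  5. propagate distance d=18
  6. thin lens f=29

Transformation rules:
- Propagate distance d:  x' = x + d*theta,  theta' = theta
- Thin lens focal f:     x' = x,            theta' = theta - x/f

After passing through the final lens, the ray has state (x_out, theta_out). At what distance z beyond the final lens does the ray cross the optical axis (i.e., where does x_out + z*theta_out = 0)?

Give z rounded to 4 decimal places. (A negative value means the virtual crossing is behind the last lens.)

Initial: x=2.0000 theta=0.0000
After 1 (propagate distance d=11): x=2.0000 theta=0.0000
After 2 (thin lens f=17): x=2.0000 theta=-2/17 (≈-0.1176)
After 3 (propagate distance d=26): x=-18/17 (≈-1.0588) theta=-2/17 (≈-0.1176)
After 4 (thin lens f=-32): x=-18/17 (≈-1.0588) theta=-41/272 (≈-0.1507)
After 5 (propagate distance d=18): x=-513/136 (≈-3.7721) theta=-41/272 (≈-0.1507)
After 6 (thin lens f=29): x=-513/136 (≈-3.7721) theta=-163/7888 (≈-0.0207)
z_focus = -x_out/theta_out = -(-513/136)/(-163/7888) = -29754/163 ≈ -182.5399
Rounded to 4 decimal places: z = -182.5399

Answer: -182.5399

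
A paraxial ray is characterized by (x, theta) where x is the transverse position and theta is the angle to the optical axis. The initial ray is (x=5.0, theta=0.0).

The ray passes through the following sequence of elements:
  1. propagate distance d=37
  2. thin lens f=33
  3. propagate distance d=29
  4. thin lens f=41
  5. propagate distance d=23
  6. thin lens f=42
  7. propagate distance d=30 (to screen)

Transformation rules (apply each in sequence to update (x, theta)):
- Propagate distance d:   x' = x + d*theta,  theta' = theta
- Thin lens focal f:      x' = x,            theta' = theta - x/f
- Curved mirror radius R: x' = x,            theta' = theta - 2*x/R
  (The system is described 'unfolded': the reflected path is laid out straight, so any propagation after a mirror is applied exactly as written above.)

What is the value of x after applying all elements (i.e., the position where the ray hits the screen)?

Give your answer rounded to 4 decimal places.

Initial: x=5.0000 theta=0.0000
After 1 (propagate distance d=37): x=5.0000 theta=0.0000
After 2 (thin lens f=33): x=5.0000 theta=-5/33 (≈-0.1515)
After 3 (propagate distance d=29): x=20/33 (≈0.6061) theta=-5/33 (≈-0.1515)
After 4 (thin lens f=41): x=20/33 (≈0.6061) theta=-75/451 (≈-0.1663)
After 5 (propagate distance d=23): x=-4355/1353 (≈-3.2188) theta=-75/451 (≈-0.1663)
After 6 (thin lens f=42): x=-4355/1353 (≈-3.2188) theta=-5095/56826 (≈-0.0897)
After 7 (propagate distance d=30 (to screen)): x=-55960/9471 (≈-5.9086) theta=-5095/56826 (≈-0.0897)
Rounded to 4 decimal places: x = -5.9086

Answer: -5.9086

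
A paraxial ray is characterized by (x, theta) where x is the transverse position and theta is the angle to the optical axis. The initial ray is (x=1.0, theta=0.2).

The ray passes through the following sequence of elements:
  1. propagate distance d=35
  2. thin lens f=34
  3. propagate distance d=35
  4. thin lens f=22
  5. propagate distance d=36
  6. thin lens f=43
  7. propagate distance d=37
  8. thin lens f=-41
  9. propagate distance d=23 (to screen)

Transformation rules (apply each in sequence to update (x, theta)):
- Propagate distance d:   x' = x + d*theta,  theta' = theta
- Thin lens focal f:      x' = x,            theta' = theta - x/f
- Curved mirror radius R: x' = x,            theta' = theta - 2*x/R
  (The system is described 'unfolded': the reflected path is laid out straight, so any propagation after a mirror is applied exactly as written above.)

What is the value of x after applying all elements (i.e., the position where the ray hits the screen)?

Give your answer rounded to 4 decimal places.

Initial: x=1.0000 theta=0.2000
After 1 (propagate distance d=35): x=8.0000 theta=0.2000
After 2 (thin lens f=34): x=8.0000 theta=-3/85 (≈-0.0353)
After 3 (propagate distance d=35): x=115/17 (≈6.7647) theta=-3/85 (≈-0.0353)
After 4 (thin lens f=22): x=115/17 (≈6.7647) theta=-641/1870 (≈-0.3428)
After 5 (propagate distance d=36): x=-5213/935 (≈-5.5754) theta=-641/1870 (≈-0.3428)
After 6 (thin lens f=43): x=-5213/935 (≈-5.5754) theta=-17137/80410 (≈-0.2131)
After 7 (propagate distance d=37): x=-1082387/80410 (≈-13.4609) theta=-17137/80410 (≈-0.2131)
After 8 (thin lens f=-41): x=-1082387/80410 (≈-13.4609) theta=-892502/1648405 (≈-0.5414)
After 9 (propagate distance d=23 (to screen)): x=-1986813/76670 (≈-25.9138) theta=-892502/1648405 (≈-0.5414)
Rounded to 4 decimal places: x = -25.9138

Answer: -25.9138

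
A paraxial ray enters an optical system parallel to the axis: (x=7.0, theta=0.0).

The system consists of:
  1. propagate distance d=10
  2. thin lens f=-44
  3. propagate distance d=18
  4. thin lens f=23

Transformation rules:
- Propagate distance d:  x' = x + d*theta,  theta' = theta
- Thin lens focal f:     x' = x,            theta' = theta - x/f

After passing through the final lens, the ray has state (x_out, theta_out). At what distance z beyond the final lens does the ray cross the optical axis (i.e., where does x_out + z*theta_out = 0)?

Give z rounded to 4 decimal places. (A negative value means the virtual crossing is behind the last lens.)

Initial: x=7.0000 theta=0.0000
After 1 (propagate distance d=10): x=7.0000 theta=0.0000
After 2 (thin lens f=-44): x=7.0000 theta=7/44 (≈0.1591)
After 3 (propagate distance d=18): x=217/22 (≈9.8636) theta=7/44 (≈0.1591)
After 4 (thin lens f=23): x=217/22 (≈9.8636) theta=-273/1012 (≈-0.2698)
z_focus = -x_out/theta_out = -(217/22)/(-273/1012) = 1426/39 ≈ 36.5641
Rounded to 4 decimal places: z = 36.5641

Answer: 36.5641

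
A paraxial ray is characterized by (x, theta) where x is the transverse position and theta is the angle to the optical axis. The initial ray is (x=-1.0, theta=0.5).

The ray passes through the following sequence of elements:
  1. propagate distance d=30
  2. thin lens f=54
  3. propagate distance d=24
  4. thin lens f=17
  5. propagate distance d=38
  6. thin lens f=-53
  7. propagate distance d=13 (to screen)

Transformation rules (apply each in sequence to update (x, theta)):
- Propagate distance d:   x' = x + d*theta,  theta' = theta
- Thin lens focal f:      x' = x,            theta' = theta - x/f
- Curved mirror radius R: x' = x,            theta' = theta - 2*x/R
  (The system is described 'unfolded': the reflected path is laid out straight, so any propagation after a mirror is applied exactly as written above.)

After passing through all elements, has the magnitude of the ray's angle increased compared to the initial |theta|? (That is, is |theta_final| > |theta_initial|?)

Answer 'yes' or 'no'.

Answer: yes

Derivation:
Initial: x=-1.0000 theta=0.5000
After 1 (propagate distance d=30): x=14.0000 theta=0.5000
After 2 (thin lens f=54): x=14.0000 theta=13/54 (≈0.2407)
After 3 (propagate distance d=24): x=178/9 (≈19.7778) theta=13/54 (≈0.2407)
After 4 (thin lens f=17): x=178/9 (≈19.7778) theta=-847/918 (≈-0.9227)
After 5 (propagate distance d=38): x=-7015/459 (≈-15.2832) theta=-847/918 (≈-0.9227)
After 6 (thin lens f=-53): x=-7015/459 (≈-15.2832) theta=-58921/48654 (≈-1.2110)
After 7 (propagate distance d=13 (to screen)): x=-1509563/48654 (≈-31.0265) theta=-58921/48654 (≈-1.2110)
|theta_initial|=0.5000 |theta_final|=58921/48654 (≈1.2110) -> increased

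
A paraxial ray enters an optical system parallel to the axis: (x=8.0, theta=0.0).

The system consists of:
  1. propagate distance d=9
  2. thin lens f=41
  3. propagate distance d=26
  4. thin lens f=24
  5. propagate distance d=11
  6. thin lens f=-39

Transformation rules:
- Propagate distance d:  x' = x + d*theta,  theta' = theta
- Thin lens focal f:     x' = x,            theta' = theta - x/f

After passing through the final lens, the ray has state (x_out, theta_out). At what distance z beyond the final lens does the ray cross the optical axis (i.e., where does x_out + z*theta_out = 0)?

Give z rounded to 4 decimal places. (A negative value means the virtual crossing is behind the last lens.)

Answer: -1.6925

Derivation:
Initial: x=8.0000 theta=0.0000
After 1 (propagate distance d=9): x=8.0000 theta=0.0000
After 2 (thin lens f=41): x=8.0000 theta=-8/41 (≈-0.1951)
After 3 (propagate distance d=26): x=120/41 (≈2.9268) theta=-8/41 (≈-0.1951)
After 4 (thin lens f=24): x=120/41 (≈2.9268) theta=-13/41 (≈-0.3171)
After 5 (propagate distance d=11): x=-23/41 (≈-0.5610) theta=-13/41 (≈-0.3171)
After 6 (thin lens f=-39): x=-23/41 (≈-0.5610) theta=-530/1599 (≈-0.3315)
z_focus = -x_out/theta_out = -(-23/41)/(-530/1599) = -897/530 ≈ -1.6925
Rounded to 4 decimal places: z = -1.6925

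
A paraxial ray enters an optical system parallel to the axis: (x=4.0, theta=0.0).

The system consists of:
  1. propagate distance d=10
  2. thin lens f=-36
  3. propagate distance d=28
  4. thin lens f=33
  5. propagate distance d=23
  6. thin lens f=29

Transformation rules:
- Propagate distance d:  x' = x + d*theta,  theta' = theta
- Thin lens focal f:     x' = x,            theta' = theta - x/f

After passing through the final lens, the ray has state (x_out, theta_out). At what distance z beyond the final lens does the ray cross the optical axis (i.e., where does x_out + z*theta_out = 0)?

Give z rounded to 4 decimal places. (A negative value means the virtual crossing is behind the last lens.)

Initial: x=4.0000 theta=0.0000
After 1 (propagate distance d=10): x=4.0000 theta=0.0000
After 2 (thin lens f=-36): x=4.0000 theta=1/9 (≈0.1111)
After 3 (propagate distance d=28): x=64/9 (≈7.1111) theta=1/9 (≈0.1111)
After 4 (thin lens f=33): x=64/9 (≈7.1111) theta=-31/297 (≈-0.1044)
After 5 (propagate distance d=23): x=1399/297 (≈4.7104) theta=-31/297 (≈-0.1044)
After 6 (thin lens f=29): x=1399/297 (≈4.7104) theta=-766/2871 (≈-0.2668)
z_focus = -x_out/theta_out = -(1399/297)/(-766/2871) = 40571/2298 ≈ 17.6549
Rounded to 4 decimal places: z = 17.6549

Answer: 17.6549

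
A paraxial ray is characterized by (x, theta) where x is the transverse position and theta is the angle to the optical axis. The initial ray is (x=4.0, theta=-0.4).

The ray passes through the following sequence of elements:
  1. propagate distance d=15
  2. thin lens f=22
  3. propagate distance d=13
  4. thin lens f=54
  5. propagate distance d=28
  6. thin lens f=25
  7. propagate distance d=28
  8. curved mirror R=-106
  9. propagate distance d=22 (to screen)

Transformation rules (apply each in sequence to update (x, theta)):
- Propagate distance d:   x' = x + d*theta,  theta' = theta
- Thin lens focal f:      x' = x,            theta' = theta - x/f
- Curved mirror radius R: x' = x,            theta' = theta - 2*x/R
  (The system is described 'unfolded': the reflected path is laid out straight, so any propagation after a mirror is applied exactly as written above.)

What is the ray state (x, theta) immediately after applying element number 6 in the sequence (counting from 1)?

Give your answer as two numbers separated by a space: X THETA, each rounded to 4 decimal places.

Answer: -11.5522 0.2644

Derivation:
Initial: x=4.0000 theta=-0.4000
After 1 (propagate distance d=15): x=-2.0000 theta=-0.4000
After 2 (thin lens f=22): x=-2.0000 theta=-17/55 (≈-0.3091)
After 3 (propagate distance d=13): x=-331/55 (≈-6.0182) theta=-17/55 (≈-0.3091)
After 4 (thin lens f=54): x=-331/55 (≈-6.0182) theta=-587/2970 (≈-0.1976)
After 5 (propagate distance d=28): x=-3431/297 (≈-11.5522) theta=-587/2970 (≈-0.1976)
After 6 (thin lens f=25): x=-3431/297 (≈-11.5522) theta=119/450 (≈0.2644)
Rounded to 4 decimal places: x = -11.5522, theta = 0.2644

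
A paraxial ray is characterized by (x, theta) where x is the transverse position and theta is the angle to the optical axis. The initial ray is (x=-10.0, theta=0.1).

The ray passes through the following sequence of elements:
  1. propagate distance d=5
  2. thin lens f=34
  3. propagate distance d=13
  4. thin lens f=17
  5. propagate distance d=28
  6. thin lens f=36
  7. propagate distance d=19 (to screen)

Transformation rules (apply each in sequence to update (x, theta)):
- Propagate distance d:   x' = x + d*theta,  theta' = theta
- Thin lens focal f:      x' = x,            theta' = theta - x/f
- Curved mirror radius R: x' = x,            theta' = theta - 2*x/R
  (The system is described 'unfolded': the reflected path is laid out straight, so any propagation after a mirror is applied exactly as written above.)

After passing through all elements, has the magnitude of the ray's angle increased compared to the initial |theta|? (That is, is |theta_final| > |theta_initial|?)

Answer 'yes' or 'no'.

Answer: yes

Derivation:
Initial: x=-10.0000 theta=0.1000
After 1 (propagate distance d=5): x=-9.5000 theta=0.1000
After 2 (thin lens f=34): x=-9.5000 theta=129/340 (≈0.3794)
After 3 (propagate distance d=13): x=-1553/340 (≈-4.5676) theta=129/340 (≈0.3794)
After 4 (thin lens f=17): x=-1553/340 (≈-4.5676) theta=1873/2890 (≈0.6481)
After 5 (propagate distance d=28): x=78487/5780 (≈13.5791) theta=1873/2890 (≈0.6481)
After 6 (thin lens f=36): x=78487/5780 (≈13.5791) theta=56369/208080 (≈0.2709)
After 7 (propagate distance d=19 (to screen)): x=3896543/208080 (≈18.7262) theta=56369/208080 (≈0.2709)
|theta_initial|=0.1000 |theta_final|=56369/208080 (≈0.2709) -> increased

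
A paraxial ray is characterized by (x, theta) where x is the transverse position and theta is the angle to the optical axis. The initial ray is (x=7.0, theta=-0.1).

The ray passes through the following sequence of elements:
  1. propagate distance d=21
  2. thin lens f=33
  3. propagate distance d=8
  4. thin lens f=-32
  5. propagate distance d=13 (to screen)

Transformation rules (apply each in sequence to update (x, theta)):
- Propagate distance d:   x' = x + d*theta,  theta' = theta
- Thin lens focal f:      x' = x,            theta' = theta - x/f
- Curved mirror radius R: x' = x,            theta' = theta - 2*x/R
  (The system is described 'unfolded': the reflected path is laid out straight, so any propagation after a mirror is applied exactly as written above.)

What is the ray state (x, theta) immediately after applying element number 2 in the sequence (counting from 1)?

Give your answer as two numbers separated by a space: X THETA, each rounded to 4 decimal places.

Initial: x=7.0000 theta=-0.1000
After 1 (propagate distance d=21): x=4.9000 theta=-0.1000
After 2 (thin lens f=33): x=4.9000 theta=-41/165 (≈-0.2485)
Rounded to 4 decimal places: x = 4.9000, theta = -0.2485

Answer: 4.9000 -0.2485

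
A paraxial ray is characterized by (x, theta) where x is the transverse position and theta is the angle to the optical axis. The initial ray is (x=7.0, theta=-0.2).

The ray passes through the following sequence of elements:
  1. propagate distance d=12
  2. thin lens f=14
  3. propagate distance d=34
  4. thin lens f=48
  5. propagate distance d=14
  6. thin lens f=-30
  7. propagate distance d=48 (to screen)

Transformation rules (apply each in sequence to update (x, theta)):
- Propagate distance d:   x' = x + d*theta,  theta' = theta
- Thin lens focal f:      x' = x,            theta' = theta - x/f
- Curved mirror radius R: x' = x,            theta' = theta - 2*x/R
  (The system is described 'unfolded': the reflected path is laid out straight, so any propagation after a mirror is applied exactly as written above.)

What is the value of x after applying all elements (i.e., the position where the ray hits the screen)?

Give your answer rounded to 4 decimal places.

Answer: -55.8657

Derivation:
Initial: x=7.0000 theta=-0.2000
After 1 (propagate distance d=12): x=4.6000 theta=-0.2000
After 2 (thin lens f=14): x=4.6000 theta=-37/70 (≈-0.5286)
After 3 (propagate distance d=34): x=-468/35 (≈-13.3714) theta=-37/70 (≈-0.5286)
After 4 (thin lens f=48): x=-468/35 (≈-13.3714) theta=-0.2500
After 5 (propagate distance d=14): x=-1181/70 (≈-16.8714) theta=-0.2500
After 6 (thin lens f=-30): x=-1181/70 (≈-16.8714) theta=-853/1050 (≈-0.8124)
After 7 (propagate distance d=48 (to screen)): x=-19553/350 (≈-55.8657) theta=-853/1050 (≈-0.8124)
Rounded to 4 decimal places: x = -55.8657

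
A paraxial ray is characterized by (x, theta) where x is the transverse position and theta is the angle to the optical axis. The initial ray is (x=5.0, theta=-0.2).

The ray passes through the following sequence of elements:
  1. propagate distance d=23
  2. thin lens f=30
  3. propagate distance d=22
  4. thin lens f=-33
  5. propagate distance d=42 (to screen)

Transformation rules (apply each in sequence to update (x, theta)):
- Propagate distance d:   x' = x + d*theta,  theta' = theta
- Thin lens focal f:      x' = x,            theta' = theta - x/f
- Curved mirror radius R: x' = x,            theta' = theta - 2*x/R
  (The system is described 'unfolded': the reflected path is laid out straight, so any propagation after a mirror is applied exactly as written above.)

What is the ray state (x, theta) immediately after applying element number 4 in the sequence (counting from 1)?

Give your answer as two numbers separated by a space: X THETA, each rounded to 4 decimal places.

Initial: x=5.0000 theta=-0.2000
After 1 (propagate distance d=23): x=0.4000 theta=-0.2000
After 2 (thin lens f=30): x=0.4000 theta=-16/75 (≈-0.2133)
After 3 (propagate distance d=22): x=-322/75 (≈-4.2933) theta=-16/75 (≈-0.2133)
After 4 (thin lens f=-33): x=-322/75 (≈-4.2933) theta=-34/99 (≈-0.3434)
Rounded to 4 decimal places: x = -4.2933, theta = -0.3434

Answer: -4.2933 -0.3434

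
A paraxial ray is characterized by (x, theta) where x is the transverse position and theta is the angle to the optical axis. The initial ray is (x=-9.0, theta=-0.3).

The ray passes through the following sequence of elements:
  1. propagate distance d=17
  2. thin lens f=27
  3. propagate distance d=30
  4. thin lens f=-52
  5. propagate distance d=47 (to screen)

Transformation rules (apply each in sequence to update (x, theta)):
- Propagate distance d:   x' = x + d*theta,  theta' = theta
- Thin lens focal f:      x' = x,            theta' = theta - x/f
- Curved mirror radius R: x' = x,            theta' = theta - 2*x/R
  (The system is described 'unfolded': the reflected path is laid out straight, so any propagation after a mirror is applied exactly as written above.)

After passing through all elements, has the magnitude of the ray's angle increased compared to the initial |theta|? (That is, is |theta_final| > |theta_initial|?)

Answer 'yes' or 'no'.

Answer: no

Derivation:
Initial: x=-9.0000 theta=-0.3000
After 1 (propagate distance d=17): x=-14.1000 theta=-0.3000
After 2 (thin lens f=27): x=-14.1000 theta=2/9 (≈0.2222)
After 3 (propagate distance d=30): x=-223/30 (≈-7.4333) theta=2/9 (≈0.2222)
After 4 (thin lens f=-52): x=-223/30 (≈-7.4333) theta=371/4680 (≈0.0793)
After 5 (propagate distance d=47 (to screen)): x=-17351/4680 (≈-3.7075) theta=371/4680 (≈0.0793)
|theta_initial|=0.3000 |theta_final|=371/4680 (≈0.0793) -> not increased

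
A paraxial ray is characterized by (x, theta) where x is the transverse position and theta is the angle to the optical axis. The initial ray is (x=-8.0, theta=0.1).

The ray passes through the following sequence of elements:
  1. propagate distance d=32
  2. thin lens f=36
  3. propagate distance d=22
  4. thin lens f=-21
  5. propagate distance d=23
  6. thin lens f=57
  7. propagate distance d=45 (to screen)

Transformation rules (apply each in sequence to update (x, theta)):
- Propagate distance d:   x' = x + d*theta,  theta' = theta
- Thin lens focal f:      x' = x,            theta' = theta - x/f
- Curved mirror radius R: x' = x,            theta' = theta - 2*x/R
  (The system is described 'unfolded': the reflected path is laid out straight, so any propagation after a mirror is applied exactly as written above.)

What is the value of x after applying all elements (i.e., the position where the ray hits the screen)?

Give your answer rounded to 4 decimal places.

Initial: x=-8.0000 theta=0.1000
After 1 (propagate distance d=32): x=-4.8000 theta=0.1000
After 2 (thin lens f=36): x=-4.8000 theta=7/30 (≈0.2333)
After 3 (propagate distance d=22): x=1/3 (≈0.3333) theta=7/30 (≈0.2333)
After 4 (thin lens f=-21): x=1/3 (≈0.3333) theta=157/630 (≈0.2492)
After 5 (propagate distance d=23): x=3821/630 (≈6.0651) theta=157/630 (≈0.2492)
After 6 (thin lens f=57): x=3821/630 (≈6.0651) theta=2564/17955 (≈0.1428)
After 7 (propagate distance d=45 (to screen)): x=149519/11970 (≈12.4911) theta=2564/17955 (≈0.1428)
Rounded to 4 decimal places: x = 12.4911

Answer: 12.4911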